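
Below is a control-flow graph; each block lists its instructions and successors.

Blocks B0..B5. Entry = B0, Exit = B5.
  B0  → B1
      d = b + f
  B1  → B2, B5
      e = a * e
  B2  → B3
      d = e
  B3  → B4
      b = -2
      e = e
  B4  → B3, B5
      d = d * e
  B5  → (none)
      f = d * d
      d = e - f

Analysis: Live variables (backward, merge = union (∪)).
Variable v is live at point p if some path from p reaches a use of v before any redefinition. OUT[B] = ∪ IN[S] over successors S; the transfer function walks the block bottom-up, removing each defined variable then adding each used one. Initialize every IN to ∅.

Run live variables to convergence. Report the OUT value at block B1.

Converged values:
  B0: | IN={a, b, e, f} | OUT={a, d, e}
  B1: | IN={a, d, e} | OUT={d, e}
  B2: | IN={e} | OUT={d, e}
  B3: | IN={d, e} | OUT={d, e}
  B4: | IN={d, e} | OUT={d, e}
  B5: | IN={d, e} | OUT={}

Merge at B1: OUT[B1] = IN[B2] ⊔ IN[B5] = {d, e}

Answer: {d, e}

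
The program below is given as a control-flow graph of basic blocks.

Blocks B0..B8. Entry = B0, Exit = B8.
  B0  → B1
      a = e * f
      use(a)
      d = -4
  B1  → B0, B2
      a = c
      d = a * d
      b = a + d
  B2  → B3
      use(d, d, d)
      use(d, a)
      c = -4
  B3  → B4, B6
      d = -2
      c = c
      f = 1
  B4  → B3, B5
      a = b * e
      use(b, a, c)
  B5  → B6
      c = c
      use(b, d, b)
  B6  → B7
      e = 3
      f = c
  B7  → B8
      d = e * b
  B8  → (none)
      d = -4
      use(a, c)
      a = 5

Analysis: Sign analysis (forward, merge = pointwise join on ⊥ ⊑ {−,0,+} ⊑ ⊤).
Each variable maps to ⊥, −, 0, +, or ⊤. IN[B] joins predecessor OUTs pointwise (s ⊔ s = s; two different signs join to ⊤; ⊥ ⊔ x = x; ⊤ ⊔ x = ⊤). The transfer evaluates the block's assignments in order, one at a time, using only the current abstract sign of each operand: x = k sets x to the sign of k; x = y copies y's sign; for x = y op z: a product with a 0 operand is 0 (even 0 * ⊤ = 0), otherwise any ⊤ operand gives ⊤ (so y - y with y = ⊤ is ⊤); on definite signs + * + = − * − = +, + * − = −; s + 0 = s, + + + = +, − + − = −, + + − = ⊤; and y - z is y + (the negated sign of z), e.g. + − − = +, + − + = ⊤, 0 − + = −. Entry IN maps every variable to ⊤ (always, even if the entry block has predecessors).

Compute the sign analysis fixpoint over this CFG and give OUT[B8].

Answer: {a: +, b: ⊤, c: -, d: -, e: +, f: -}

Derivation:
Converged values:
  B0:   IN=(all ⊤)   OUT={d:-; rest ⊤}
  B1:   IN={d:-; rest ⊤}   OUT=(all ⊤)
  B2:   IN=(all ⊤)   OUT={c:-; rest ⊤}
  B3:   IN={c:-; rest ⊤}   OUT={c:-, d:-, f:+; rest ⊤}
  B4:   IN={c:-, d:-, f:+; rest ⊤}   OUT={c:-, d:-, f:+; rest ⊤}
  B5:   IN={c:-, d:-, f:+; rest ⊤}   OUT={c:-, d:-, f:+; rest ⊤}
  B6:   IN={c:-, d:-, f:+; rest ⊤}   OUT={c:-, d:-, e:+, f:-; rest ⊤}
  B7:   IN={c:-, d:-, e:+, f:-; rest ⊤}   OUT={c:-, e:+, f:-; rest ⊤}
  B8:   IN={c:-, e:+, f:-; rest ⊤}   OUT={a:+, c:-, d:-, e:+, f:-; rest ⊤}

Merge at B8: IN[B8] = OUT[B7] = {a: ⊤, b: ⊤, c: -, d: ⊤, e: +, f: -}
Applying B8's transfer function to that IN value gives OUT[B8] (row B8 above).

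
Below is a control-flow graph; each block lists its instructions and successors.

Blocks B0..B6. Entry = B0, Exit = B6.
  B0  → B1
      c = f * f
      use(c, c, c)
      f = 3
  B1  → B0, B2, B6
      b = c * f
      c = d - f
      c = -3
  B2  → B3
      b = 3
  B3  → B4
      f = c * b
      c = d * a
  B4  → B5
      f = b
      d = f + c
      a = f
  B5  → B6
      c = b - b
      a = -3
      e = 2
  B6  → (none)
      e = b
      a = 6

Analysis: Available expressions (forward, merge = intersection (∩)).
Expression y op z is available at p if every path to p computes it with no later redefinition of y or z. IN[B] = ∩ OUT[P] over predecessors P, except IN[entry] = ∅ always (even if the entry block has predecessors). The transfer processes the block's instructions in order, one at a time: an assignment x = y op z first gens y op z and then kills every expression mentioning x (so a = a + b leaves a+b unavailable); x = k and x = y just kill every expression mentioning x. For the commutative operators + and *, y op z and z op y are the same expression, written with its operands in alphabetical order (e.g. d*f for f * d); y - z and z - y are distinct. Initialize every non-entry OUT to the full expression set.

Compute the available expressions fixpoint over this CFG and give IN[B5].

Answer: {c+f}

Derivation:
Per-block solution:
  B0:   IN={}   OUT={}
  B1:   IN={}   OUT={d-f}
  B2:   IN={d-f}   OUT={d-f}
  B3:   IN={d-f}   OUT={a*d}
  B4:   IN={a*d}   OUT={c+f}
  B5:   IN={c+f}   OUT={b-b}
  B6:   IN={}   OUT={}

Merge at B5: IN[B5] = OUT[B4] = {c+f}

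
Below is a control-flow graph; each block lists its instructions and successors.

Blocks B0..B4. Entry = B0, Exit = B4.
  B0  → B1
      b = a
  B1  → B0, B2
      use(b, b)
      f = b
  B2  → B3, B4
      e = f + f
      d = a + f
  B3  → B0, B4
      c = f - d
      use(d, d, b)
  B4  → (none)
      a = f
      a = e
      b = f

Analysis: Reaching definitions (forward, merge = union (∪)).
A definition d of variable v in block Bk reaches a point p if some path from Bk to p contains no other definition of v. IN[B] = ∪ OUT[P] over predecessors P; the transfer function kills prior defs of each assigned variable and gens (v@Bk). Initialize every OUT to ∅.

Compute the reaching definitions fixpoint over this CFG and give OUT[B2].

Fixpoint table:
  B0:   IN={b@B0, c@B3, d@B2, e@B2, f@B1}   OUT={b@B0, c@B3, d@B2, e@B2, f@B1}
  B1:   IN={b@B0, c@B3, d@B2, e@B2, f@B1}   OUT={b@B0, c@B3, d@B2, e@B2, f@B1}
  B2:   IN={b@B0, c@B3, d@B2, e@B2, f@B1}   OUT={b@B0, c@B3, d@B2, e@B2, f@B1}
  B3:   IN={b@B0, c@B3, d@B2, e@B2, f@B1}   OUT={b@B0, c@B3, d@B2, e@B2, f@B1}
  B4:   IN={b@B0, c@B3, d@B2, e@B2, f@B1}   OUT={a@B4, b@B4, c@B3, d@B2, e@B2, f@B1}

Merge at B2: IN[B2] = OUT[B1] = {b@B0, c@B3, d@B2, e@B2, f@B1}
Applying B2's transfer function to that IN value gives OUT[B2] (row B2 above).

Answer: {b@B0, c@B3, d@B2, e@B2, f@B1}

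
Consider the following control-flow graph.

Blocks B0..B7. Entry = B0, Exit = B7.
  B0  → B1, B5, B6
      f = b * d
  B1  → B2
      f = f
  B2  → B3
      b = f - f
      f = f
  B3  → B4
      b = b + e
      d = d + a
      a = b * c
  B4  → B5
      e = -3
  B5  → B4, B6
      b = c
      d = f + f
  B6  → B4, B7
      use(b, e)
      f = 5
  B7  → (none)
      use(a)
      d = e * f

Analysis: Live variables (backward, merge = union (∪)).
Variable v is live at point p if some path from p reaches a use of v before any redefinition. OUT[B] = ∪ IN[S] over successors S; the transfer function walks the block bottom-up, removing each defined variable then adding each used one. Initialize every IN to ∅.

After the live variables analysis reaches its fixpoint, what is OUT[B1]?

Answer: {a, c, d, e, f}

Trace:
Converged values:
  B0:   IN={a, b, c, d, e}   OUT={a, b, c, d, e, f}
  B1:   IN={a, c, d, e, f}   OUT={a, c, d, e, f}
  B2:   IN={a, c, d, e, f}   OUT={a, b, c, d, e, f}
  B3:   IN={a, b, c, d, e, f}   OUT={a, c, f}
  B4:   IN={a, c, f}   OUT={a, c, e, f}
  B5:   IN={a, c, e, f}   OUT={a, b, c, e, f}
  B6:   IN={a, b, c, e}   OUT={a, c, e, f}
  B7:   IN={a, e, f}   OUT={}

Merge at B1: OUT[B1] = IN[B2] = {a, c, d, e, f}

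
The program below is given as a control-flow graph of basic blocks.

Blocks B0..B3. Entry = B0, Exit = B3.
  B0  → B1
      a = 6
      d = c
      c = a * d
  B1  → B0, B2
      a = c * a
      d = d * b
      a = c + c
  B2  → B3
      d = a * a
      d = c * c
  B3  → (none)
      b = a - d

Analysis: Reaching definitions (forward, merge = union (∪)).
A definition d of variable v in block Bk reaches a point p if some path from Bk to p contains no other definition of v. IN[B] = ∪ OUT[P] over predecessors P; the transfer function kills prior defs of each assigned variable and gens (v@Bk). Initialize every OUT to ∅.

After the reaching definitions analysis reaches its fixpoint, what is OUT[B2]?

Answer: {a@B1, c@B0, d@B2}

Derivation:
Converged values:
  B0:  IN={a@B1, c@B0, d@B1}  OUT={a@B0, c@B0, d@B0}
  B1:  IN={a@B0, c@B0, d@B0}  OUT={a@B1, c@B0, d@B1}
  B2:  IN={a@B1, c@B0, d@B1}  OUT={a@B1, c@B0, d@B2}
  B3:  IN={a@B1, c@B0, d@B2}  OUT={a@B1, b@B3, c@B0, d@B2}

Merge at B2: IN[B2] = OUT[B1] = {a@B1, c@B0, d@B1}
Applying B2's transfer function to that IN value gives OUT[B2] (row B2 above).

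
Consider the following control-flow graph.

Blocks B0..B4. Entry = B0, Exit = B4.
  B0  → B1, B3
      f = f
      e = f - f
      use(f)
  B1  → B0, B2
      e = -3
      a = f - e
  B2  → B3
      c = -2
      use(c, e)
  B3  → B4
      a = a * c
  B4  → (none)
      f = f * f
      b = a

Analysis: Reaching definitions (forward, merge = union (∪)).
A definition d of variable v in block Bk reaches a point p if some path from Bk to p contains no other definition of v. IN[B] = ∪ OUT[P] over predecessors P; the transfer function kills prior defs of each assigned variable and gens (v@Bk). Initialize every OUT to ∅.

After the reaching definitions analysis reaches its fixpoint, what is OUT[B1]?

Converged values:
  B0:   IN={a@B1, e@B1, f@B0}   OUT={a@B1, e@B0, f@B0}
  B1:   IN={a@B1, e@B0, f@B0}   OUT={a@B1, e@B1, f@B0}
  B2:   IN={a@B1, e@B1, f@B0}   OUT={a@B1, c@B2, e@B1, f@B0}
  B3:   IN={a@B1, c@B2, e@B0, e@B1, f@B0}   OUT={a@B3, c@B2, e@B0, e@B1, f@B0}
  B4:   IN={a@B3, c@B2, e@B0, e@B1, f@B0}   OUT={a@B3, b@B4, c@B2, e@B0, e@B1, f@B4}

Merge at B1: IN[B1] = OUT[B0] = {a@B1, e@B0, f@B0}
Applying B1's transfer function to that IN value gives OUT[B1] (row B1 above).

Answer: {a@B1, e@B1, f@B0}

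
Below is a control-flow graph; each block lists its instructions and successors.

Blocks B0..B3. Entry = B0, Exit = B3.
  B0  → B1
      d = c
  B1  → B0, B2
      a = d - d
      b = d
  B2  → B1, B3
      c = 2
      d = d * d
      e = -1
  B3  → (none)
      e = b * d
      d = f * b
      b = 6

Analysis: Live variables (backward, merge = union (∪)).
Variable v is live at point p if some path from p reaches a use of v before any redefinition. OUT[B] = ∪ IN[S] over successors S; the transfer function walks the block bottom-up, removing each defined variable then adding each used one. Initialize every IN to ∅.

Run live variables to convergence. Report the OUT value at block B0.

Answer: {c, d, f}

Trace:
Fixpoint table:
  B0:   IN={c, f}   OUT={c, d, f}
  B1:   IN={c, d, f}   OUT={b, c, d, f}
  B2:   IN={b, d, f}   OUT={b, c, d, f}
  B3:   IN={b, d, f}   OUT={}

Merge at B0: OUT[B0] = IN[B1] = {c, d, f}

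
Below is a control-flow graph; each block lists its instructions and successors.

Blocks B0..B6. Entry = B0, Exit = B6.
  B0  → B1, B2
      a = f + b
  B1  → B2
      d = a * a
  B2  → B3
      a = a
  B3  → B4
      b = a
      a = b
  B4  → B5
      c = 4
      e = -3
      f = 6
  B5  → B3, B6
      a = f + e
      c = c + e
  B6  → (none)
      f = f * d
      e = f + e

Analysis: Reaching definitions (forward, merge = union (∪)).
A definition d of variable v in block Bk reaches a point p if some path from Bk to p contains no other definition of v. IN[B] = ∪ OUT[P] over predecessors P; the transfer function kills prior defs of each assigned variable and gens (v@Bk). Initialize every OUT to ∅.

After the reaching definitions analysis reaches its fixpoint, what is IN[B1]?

Per-block solution:
  B0:  IN={}  OUT={a@B0}
  B1:  IN={a@B0}  OUT={a@B0, d@B1}
  B2:  IN={a@B0, d@B1}  OUT={a@B2, d@B1}
  B3:  IN={a@B2, a@B5, b@B3, c@B5, d@B1, e@B4, f@B4}  OUT={a@B3, b@B3, c@B5, d@B1, e@B4, f@B4}
  B4:  IN={a@B3, b@B3, c@B5, d@B1, e@B4, f@B4}  OUT={a@B3, b@B3, c@B4, d@B1, e@B4, f@B4}
  B5:  IN={a@B3, b@B3, c@B4, d@B1, e@B4, f@B4}  OUT={a@B5, b@B3, c@B5, d@B1, e@B4, f@B4}
  B6:  IN={a@B5, b@B3, c@B5, d@B1, e@B4, f@B4}  OUT={a@B5, b@B3, c@B5, d@B1, e@B6, f@B6}

Merge at B1: IN[B1] = OUT[B0] = {a@B0}

Answer: {a@B0}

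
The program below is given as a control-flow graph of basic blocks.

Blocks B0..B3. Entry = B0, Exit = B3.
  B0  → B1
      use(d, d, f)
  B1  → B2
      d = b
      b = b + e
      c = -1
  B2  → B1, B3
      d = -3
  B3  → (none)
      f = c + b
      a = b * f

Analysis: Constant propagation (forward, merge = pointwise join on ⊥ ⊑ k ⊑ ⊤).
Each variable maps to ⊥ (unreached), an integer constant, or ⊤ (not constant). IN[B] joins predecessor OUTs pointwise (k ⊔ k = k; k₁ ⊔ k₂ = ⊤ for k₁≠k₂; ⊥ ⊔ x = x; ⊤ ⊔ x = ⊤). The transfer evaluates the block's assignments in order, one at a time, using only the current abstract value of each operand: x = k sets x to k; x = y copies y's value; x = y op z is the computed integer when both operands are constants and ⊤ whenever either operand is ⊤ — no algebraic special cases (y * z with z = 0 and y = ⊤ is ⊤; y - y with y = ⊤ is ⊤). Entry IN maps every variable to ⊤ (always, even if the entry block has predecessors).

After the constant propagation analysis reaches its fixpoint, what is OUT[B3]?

Answer: {a: ⊤, b: ⊤, c: -1, d: -3, e: ⊤, f: ⊤}

Working:
Fixpoint table:
  B0:   IN=(all ⊤)   OUT=(all ⊤)
  B1:   IN=(all ⊤)   OUT={c:-1; rest ⊤}
  B2:   IN={c:-1; rest ⊤}   OUT={c:-1, d:-3; rest ⊤}
  B3:   IN={c:-1, d:-3; rest ⊤}   OUT={c:-1, d:-3; rest ⊤}

Merge at B3: IN[B3] = OUT[B2] = {a: ⊤, b: ⊤, c: -1, d: -3, e: ⊤, f: ⊤}
Applying B3's transfer function to that IN value gives OUT[B3] (row B3 above).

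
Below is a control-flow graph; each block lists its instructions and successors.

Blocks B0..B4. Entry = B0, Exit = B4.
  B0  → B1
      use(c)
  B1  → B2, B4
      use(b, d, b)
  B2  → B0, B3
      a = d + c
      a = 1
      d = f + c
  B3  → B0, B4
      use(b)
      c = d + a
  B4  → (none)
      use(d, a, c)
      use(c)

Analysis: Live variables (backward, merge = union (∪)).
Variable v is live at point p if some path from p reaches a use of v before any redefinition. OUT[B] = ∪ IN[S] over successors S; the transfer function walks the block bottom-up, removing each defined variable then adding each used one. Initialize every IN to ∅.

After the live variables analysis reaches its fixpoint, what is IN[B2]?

Converged values:
  B0: | IN={a, b, c, d, f} | OUT={a, b, c, d, f}
  B1: | IN={a, b, c, d, f} | OUT={a, b, c, d, f}
  B2: | IN={b, c, d, f} | OUT={a, b, c, d, f}
  B3: | IN={a, b, d, f} | OUT={a, b, c, d, f}
  B4: | IN={a, c, d} | OUT={}

Merge at B2: OUT[B2] = IN[B0] ⊔ IN[B3] = {a, b, c, d, f}
Applying B2's transfer function to that OUT value gives IN[B2] (row B2 above).

Answer: {b, c, d, f}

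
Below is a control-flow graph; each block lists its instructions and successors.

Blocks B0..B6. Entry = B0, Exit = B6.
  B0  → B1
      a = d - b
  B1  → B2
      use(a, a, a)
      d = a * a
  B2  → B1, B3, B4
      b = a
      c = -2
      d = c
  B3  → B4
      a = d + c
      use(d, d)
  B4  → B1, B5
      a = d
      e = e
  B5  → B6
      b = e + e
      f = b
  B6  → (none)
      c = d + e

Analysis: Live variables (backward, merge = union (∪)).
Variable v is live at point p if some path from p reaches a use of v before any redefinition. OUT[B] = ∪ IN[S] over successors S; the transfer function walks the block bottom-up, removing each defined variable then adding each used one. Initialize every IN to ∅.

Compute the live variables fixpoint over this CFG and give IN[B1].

Answer: {a, e}

Working:
Fixpoint table:
  B0:   IN={b, d, e}   OUT={a, e}
  B1:   IN={a, e}   OUT={a, e}
  B2:   IN={a, e}   OUT={a, c, d, e}
  B3:   IN={c, d, e}   OUT={d, e}
  B4:   IN={d, e}   OUT={a, d, e}
  B5:   IN={d, e}   OUT={d, e}
  B6:   IN={d, e}   OUT={}

Merge at B1: OUT[B1] = IN[B2] = {a, e}
Applying B1's transfer function to that OUT value gives IN[B1] (row B1 above).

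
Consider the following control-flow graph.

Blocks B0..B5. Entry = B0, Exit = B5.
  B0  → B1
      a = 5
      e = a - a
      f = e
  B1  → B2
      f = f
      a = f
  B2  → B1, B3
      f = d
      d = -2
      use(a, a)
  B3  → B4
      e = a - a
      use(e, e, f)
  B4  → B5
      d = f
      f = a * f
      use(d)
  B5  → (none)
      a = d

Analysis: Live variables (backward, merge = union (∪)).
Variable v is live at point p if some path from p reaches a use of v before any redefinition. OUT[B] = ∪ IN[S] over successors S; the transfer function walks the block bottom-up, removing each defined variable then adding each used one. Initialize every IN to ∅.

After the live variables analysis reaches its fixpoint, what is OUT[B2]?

Per-block solution:
  B0:   IN={d}   OUT={d, f}
  B1:   IN={d, f}   OUT={a, d}
  B2:   IN={a, d}   OUT={a, d, f}
  B3:   IN={a, f}   OUT={a, f}
  B4:   IN={a, f}   OUT={d}
  B5:   IN={d}   OUT={}

Merge at B2: OUT[B2] = IN[B1] ⊔ IN[B3] = {a, d, f}

Answer: {a, d, f}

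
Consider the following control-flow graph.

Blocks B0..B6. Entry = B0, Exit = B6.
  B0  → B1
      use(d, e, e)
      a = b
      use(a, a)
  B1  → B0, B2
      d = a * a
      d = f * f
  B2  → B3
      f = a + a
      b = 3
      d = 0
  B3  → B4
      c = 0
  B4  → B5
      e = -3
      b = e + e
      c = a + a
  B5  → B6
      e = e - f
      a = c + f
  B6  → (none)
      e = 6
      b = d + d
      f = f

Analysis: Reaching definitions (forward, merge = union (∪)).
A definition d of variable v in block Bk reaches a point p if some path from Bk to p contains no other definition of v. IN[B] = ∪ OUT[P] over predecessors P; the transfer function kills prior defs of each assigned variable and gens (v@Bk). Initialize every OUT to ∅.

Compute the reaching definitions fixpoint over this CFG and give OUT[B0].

Converged values:
  B0:   IN={a@B0, d@B1}   OUT={a@B0, d@B1}
  B1:   IN={a@B0, d@B1}   OUT={a@B0, d@B1}
  B2:   IN={a@B0, d@B1}   OUT={a@B0, b@B2, d@B2, f@B2}
  B3:   IN={a@B0, b@B2, d@B2, f@B2}   OUT={a@B0, b@B2, c@B3, d@B2, f@B2}
  B4:   IN={a@B0, b@B2, c@B3, d@B2, f@B2}   OUT={a@B0, b@B4, c@B4, d@B2, e@B4, f@B2}
  B5:   IN={a@B0, b@B4, c@B4, d@B2, e@B4, f@B2}   OUT={a@B5, b@B4, c@B4, d@B2, e@B5, f@B2}
  B6:   IN={a@B5, b@B4, c@B4, d@B2, e@B5, f@B2}   OUT={a@B5, b@B6, c@B4, d@B2, e@B6, f@B6}

Merge at B0 (entry node, so the boundary value {} is joined with the incoming edge(s)): IN[B0] = {} ⊔ OUT[B1] = {a@B0, d@B1}
Applying B0's transfer function to that IN value gives OUT[B0] (row B0 above).

Answer: {a@B0, d@B1}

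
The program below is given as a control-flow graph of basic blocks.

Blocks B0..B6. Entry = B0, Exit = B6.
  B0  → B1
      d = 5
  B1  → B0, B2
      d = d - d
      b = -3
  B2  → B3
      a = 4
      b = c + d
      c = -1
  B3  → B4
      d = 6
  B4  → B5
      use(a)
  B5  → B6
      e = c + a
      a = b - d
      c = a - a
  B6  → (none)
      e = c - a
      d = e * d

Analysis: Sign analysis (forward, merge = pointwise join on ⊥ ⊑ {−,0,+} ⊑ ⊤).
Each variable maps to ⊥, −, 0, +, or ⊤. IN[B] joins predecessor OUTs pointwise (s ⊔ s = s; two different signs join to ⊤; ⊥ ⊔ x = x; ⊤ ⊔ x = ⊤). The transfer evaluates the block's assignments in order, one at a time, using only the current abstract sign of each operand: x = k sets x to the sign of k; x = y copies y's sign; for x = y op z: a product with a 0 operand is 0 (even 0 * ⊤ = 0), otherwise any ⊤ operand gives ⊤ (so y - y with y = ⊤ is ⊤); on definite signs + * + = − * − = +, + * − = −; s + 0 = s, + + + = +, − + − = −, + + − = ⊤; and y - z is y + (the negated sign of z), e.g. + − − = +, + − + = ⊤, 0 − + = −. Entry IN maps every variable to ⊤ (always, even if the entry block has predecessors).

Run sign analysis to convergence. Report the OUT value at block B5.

Fixpoint table:
  B0:  IN=(all ⊤)  OUT={d:+; rest ⊤}
  B1:  IN={d:+; rest ⊤}  OUT={b:-; rest ⊤}
  B2:  IN={b:-; rest ⊤}  OUT={a:+, c:-; rest ⊤}
  B3:  IN={a:+, c:-; rest ⊤}  OUT={a:+, c:-, d:+; rest ⊤}
  B4:  IN={a:+, c:-, d:+; rest ⊤}  OUT={a:+, c:-, d:+; rest ⊤}
  B5:  IN={a:+, c:-, d:+; rest ⊤}  OUT={d:+; rest ⊤}
  B6:  IN={d:+; rest ⊤}  OUT=(all ⊤)

Merge at B5: IN[B5] = OUT[B4] = {a: +, b: ⊤, c: -, d: +, e: ⊤, f: ⊤}
Applying B5's transfer function to that IN value gives OUT[B5] (row B5 above).

Answer: {a: ⊤, b: ⊤, c: ⊤, d: +, e: ⊤, f: ⊤}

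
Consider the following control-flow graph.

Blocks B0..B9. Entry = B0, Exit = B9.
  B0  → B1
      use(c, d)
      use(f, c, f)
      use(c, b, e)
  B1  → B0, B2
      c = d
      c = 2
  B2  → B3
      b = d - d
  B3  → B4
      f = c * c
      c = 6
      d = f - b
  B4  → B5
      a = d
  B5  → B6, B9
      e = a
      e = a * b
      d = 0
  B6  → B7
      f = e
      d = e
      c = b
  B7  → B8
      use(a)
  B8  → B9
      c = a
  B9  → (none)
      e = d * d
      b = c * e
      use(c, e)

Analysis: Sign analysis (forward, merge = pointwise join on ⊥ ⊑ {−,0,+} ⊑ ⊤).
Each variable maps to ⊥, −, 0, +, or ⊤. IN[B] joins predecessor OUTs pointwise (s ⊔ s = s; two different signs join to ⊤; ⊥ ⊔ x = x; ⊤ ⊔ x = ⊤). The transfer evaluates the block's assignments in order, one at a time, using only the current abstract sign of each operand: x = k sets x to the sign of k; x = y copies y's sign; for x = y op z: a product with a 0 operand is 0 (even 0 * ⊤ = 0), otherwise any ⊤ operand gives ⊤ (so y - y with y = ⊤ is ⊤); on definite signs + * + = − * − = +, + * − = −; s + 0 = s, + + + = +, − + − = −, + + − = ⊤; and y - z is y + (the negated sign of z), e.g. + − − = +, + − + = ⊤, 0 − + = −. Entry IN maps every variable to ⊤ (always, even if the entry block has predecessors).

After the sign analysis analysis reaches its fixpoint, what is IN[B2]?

Fixpoint table:
  B0: | IN=(all ⊤) | OUT=(all ⊤)
  B1: | IN=(all ⊤) | OUT={c:+; rest ⊤}
  B2: | IN={c:+; rest ⊤} | OUT={c:+; rest ⊤}
  B3: | IN={c:+; rest ⊤} | OUT={c:+, f:+; rest ⊤}
  B4: | IN={c:+, f:+; rest ⊤} | OUT={c:+, f:+; rest ⊤}
  B5: | IN={c:+, f:+; rest ⊤} | OUT={c:+, d:0, f:+; rest ⊤}
  B6: | IN={c:+, d:0, f:+; rest ⊤} | OUT=(all ⊤)
  B7: | IN=(all ⊤) | OUT=(all ⊤)
  B8: | IN=(all ⊤) | OUT=(all ⊤)
  B9: | IN=(all ⊤) | OUT=(all ⊤)

Merge at B2: IN[B2] = OUT[B1] = {a: ⊤, b: ⊤, c: +, d: ⊤, e: ⊤, f: ⊤}

Answer: {a: ⊤, b: ⊤, c: +, d: ⊤, e: ⊤, f: ⊤}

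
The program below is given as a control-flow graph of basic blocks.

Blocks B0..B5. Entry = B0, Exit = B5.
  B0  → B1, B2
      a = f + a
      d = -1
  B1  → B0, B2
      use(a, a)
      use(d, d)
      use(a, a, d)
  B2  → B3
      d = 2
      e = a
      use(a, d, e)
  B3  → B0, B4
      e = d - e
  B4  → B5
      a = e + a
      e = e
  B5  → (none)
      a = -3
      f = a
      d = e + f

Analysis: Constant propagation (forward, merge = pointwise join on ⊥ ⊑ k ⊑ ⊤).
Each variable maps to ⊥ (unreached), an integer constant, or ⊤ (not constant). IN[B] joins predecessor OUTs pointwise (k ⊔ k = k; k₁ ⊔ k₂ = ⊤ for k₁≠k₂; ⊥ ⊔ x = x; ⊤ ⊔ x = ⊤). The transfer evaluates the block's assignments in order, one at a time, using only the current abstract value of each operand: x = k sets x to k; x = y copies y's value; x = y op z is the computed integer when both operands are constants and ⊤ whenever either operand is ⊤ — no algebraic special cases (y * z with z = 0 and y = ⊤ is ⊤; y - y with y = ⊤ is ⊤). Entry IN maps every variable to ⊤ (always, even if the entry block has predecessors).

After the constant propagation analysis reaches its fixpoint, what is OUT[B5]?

Converged values:
  B0: | IN=(all ⊤) | OUT={d:-1; rest ⊤}
  B1: | IN={d:-1; rest ⊤} | OUT={d:-1; rest ⊤}
  B2: | IN={d:-1; rest ⊤} | OUT={d:2; rest ⊤}
  B3: | IN={d:2; rest ⊤} | OUT={d:2; rest ⊤}
  B4: | IN={d:2; rest ⊤} | OUT={d:2; rest ⊤}
  B5: | IN={d:2; rest ⊤} | OUT={a:-3, f:-3; rest ⊤}

Merge at B5: IN[B5] = OUT[B4] = {a: ⊤, b: ⊤, c: ⊤, d: 2, e: ⊤, f: ⊤}
Applying B5's transfer function to that IN value gives OUT[B5] (row B5 above).

Answer: {a: -3, b: ⊤, c: ⊤, d: ⊤, e: ⊤, f: -3}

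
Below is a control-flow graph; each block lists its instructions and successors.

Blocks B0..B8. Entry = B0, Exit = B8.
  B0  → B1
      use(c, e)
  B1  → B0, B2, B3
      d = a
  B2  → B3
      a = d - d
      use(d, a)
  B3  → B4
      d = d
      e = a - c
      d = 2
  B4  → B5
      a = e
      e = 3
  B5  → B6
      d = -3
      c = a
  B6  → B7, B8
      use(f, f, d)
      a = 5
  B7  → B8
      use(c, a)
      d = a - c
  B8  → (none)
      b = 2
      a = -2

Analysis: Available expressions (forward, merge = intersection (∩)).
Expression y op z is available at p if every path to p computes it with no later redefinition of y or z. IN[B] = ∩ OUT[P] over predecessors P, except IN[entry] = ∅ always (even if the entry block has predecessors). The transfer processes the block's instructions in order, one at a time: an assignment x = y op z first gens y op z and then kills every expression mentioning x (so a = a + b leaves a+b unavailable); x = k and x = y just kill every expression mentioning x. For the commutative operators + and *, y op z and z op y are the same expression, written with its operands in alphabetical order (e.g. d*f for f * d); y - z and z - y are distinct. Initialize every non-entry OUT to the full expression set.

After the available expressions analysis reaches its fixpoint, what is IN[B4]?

Answer: {a-c}

Derivation:
Per-block solution:
  B0:   IN={}   OUT={}
  B1:   IN={}   OUT={}
  B2:   IN={}   OUT={d-d}
  B3:   IN={}   OUT={a-c}
  B4:   IN={a-c}   OUT={}
  B5:   IN={}   OUT={}
  B6:   IN={}   OUT={}
  B7:   IN={}   OUT={a-c}
  B8:   IN={}   OUT={}

Merge at B4: IN[B4] = OUT[B3] = {a-c}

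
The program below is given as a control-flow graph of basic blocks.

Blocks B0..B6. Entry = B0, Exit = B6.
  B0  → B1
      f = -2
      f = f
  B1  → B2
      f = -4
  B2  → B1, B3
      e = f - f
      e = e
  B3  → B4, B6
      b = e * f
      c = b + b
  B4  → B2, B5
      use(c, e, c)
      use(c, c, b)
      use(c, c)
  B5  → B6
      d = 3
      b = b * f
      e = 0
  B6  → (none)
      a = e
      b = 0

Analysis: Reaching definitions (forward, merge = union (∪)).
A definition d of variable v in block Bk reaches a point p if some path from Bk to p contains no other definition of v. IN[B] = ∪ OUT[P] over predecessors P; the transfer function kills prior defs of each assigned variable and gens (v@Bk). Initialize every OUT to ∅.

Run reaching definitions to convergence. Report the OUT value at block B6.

Answer: {a@B6, b@B6, c@B3, d@B5, e@B2, e@B5, f@B1}

Working:
Fixpoint table:
  B0:   IN={}   OUT={f@B0}
  B1:   IN={b@B3, c@B3, e@B2, f@B0, f@B1}   OUT={b@B3, c@B3, e@B2, f@B1}
  B2:   IN={b@B3, c@B3, e@B2, f@B1}   OUT={b@B3, c@B3, e@B2, f@B1}
  B3:   IN={b@B3, c@B3, e@B2, f@B1}   OUT={b@B3, c@B3, e@B2, f@B1}
  B4:   IN={b@B3, c@B3, e@B2, f@B1}   OUT={b@B3, c@B3, e@B2, f@B1}
  B5:   IN={b@B3, c@B3, e@B2, f@B1}   OUT={b@B5, c@B3, d@B5, e@B5, f@B1}
  B6:   IN={b@B3, b@B5, c@B3, d@B5, e@B2, e@B5, f@B1}   OUT={a@B6, b@B6, c@B3, d@B5, e@B2, e@B5, f@B1}

Merge at B6: IN[B6] = OUT[B3] ⊔ OUT[B5] = {b@B3, b@B5, c@B3, d@B5, e@B2, e@B5, f@B1}
Applying B6's transfer function to that IN value gives OUT[B6] (row B6 above).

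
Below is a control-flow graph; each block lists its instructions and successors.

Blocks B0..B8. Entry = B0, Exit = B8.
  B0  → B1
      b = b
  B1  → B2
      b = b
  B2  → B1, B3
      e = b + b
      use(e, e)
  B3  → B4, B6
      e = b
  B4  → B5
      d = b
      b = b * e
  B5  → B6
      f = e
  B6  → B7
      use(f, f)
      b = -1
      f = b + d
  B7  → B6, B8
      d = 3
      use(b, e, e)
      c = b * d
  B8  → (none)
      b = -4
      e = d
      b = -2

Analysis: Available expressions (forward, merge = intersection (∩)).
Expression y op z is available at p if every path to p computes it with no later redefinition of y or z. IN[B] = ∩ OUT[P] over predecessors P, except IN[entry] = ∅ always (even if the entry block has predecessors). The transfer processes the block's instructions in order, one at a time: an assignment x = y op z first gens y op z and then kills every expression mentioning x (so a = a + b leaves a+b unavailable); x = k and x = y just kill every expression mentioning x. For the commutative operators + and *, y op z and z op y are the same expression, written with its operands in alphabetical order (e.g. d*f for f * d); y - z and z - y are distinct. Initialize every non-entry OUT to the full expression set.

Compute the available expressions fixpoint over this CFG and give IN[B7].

Converged values:
  B0:  IN={}  OUT={}
  B1:  IN={}  OUT={}
  B2:  IN={}  OUT={b+b}
  B3:  IN={b+b}  OUT={b+b}
  B4:  IN={b+b}  OUT={}
  B5:  IN={}  OUT={}
  B6:  IN={}  OUT={b+d}
  B7:  IN={b+d}  OUT={b*d}
  B8:  IN={b*d}  OUT={}

Merge at B7: IN[B7] = OUT[B6] = {b+d}

Answer: {b+d}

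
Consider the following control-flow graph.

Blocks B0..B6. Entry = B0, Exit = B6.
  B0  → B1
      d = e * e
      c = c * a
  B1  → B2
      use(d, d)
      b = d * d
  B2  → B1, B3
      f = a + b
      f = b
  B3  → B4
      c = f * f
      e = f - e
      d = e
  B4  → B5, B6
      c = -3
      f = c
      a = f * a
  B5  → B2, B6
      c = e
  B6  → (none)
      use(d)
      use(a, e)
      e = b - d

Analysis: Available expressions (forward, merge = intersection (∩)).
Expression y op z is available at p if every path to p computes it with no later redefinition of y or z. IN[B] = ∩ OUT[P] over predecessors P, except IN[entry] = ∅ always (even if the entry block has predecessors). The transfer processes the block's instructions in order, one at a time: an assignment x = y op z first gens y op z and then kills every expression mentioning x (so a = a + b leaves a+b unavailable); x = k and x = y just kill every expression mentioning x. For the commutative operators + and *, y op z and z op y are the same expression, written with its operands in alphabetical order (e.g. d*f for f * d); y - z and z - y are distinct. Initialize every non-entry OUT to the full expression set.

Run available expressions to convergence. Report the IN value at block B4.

Answer: {a+b, f*f}

Derivation:
Per-block solution:
  B0:  IN={}  OUT={e*e}
  B1:  IN={}  OUT={d*d}
  B2:  IN={}  OUT={a+b}
  B3:  IN={a+b}  OUT={a+b, f*f}
  B4:  IN={a+b, f*f}  OUT={}
  B5:  IN={}  OUT={}
  B6:  IN={}  OUT={b-d}

Merge at B4: IN[B4] = OUT[B3] = {a+b, f*f}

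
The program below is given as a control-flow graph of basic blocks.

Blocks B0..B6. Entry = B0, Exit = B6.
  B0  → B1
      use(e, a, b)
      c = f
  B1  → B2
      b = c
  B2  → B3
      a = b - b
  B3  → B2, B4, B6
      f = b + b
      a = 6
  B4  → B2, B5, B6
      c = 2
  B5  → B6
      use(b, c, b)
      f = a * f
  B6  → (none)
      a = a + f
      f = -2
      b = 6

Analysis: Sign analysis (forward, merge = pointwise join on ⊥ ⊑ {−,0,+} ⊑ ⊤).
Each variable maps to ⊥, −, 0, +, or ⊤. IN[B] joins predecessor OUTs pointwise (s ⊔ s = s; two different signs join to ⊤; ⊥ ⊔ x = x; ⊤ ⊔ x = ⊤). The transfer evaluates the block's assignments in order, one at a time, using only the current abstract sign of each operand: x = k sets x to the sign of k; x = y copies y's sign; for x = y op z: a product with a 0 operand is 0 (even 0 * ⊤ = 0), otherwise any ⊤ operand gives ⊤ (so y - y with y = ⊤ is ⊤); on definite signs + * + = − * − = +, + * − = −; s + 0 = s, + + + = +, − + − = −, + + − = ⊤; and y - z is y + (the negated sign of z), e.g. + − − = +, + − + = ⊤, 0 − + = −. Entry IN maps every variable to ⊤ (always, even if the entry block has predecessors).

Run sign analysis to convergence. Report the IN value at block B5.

Converged values:
  B0:  IN=(all ⊤)  OUT=(all ⊤)
  B1:  IN=(all ⊤)  OUT=(all ⊤)
  B2:  IN=(all ⊤)  OUT=(all ⊤)
  B3:  IN=(all ⊤)  OUT={a:+; rest ⊤}
  B4:  IN={a:+; rest ⊤}  OUT={a:+, c:+; rest ⊤}
  B5:  IN={a:+, c:+; rest ⊤}  OUT={a:+, c:+; rest ⊤}
  B6:  IN={a:+; rest ⊤}  OUT={b:+, f:-; rest ⊤}

Merge at B5: IN[B5] = OUT[B4] = {a: +, b: ⊤, c: +, d: ⊤, e: ⊤, f: ⊤}

Answer: {a: +, b: ⊤, c: +, d: ⊤, e: ⊤, f: ⊤}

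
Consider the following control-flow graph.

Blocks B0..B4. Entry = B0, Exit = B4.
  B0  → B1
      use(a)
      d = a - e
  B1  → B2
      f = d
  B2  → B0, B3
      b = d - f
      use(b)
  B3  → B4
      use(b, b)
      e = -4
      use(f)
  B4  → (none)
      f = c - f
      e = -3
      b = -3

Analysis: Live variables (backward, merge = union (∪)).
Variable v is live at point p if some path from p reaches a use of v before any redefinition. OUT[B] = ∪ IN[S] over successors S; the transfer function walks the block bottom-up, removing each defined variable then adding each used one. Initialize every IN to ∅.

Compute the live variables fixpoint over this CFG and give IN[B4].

Answer: {c, f}

Working:
Converged values:
  B0: | IN={a, c, e} | OUT={a, c, d, e}
  B1: | IN={a, c, d, e} | OUT={a, c, d, e, f}
  B2: | IN={a, c, d, e, f} | OUT={a, b, c, e, f}
  B3: | IN={b, c, f} | OUT={c, f}
  B4: | IN={c, f} | OUT={}

B4 is the boundary node: OUT[B4] = {}
Applying B4's transfer function to that OUT value gives IN[B4] (row B4 above).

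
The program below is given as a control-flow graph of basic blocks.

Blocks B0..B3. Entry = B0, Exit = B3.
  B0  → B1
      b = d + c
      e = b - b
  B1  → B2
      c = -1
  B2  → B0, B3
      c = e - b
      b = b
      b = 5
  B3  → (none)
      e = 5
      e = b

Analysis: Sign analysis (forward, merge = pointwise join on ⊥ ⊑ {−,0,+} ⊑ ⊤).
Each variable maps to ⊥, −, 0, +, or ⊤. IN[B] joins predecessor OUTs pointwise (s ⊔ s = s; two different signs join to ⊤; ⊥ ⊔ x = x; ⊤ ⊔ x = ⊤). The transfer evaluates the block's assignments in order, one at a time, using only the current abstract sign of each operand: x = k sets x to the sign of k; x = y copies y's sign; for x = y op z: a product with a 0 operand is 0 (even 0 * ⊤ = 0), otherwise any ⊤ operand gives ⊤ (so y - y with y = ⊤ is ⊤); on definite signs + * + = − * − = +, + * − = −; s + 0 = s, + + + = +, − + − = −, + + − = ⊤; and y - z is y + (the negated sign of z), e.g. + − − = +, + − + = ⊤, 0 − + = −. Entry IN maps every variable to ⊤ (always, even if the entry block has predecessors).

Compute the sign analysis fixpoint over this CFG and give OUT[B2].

Answer: {a: ⊤, b: +, c: ⊤, d: ⊤, e: ⊤, f: ⊤}

Working:
Per-block solution:
  B0: | IN=(all ⊤) | OUT=(all ⊤)
  B1: | IN=(all ⊤) | OUT={c:-; rest ⊤}
  B2: | IN={c:-; rest ⊤} | OUT={b:+; rest ⊤}
  B3: | IN={b:+; rest ⊤} | OUT={b:+, e:+; rest ⊤}

Merge at B2: IN[B2] = OUT[B1] = {a: ⊤, b: ⊤, c: -, d: ⊤, e: ⊤, f: ⊤}
Applying B2's transfer function to that IN value gives OUT[B2] (row B2 above).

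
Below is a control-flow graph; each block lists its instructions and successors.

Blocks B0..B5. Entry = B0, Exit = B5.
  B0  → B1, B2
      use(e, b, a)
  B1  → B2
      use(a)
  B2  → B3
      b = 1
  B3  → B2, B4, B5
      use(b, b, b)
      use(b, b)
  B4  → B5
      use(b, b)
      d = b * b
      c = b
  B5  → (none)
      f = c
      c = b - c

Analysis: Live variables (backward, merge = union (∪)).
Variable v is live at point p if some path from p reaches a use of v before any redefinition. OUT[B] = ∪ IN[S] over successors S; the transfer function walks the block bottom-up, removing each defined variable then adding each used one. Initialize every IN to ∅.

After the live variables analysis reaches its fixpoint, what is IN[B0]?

Answer: {a, b, c, e}

Trace:
Converged values:
  B0:   IN={a, b, c, e}   OUT={a, c}
  B1:   IN={a, c}   OUT={c}
  B2:   IN={c}   OUT={b, c}
  B3:   IN={b, c}   OUT={b, c}
  B4:   IN={b}   OUT={b, c}
  B5:   IN={b, c}   OUT={}

Merge at B0: OUT[B0] = IN[B1] ⊔ IN[B2] = {a, c}
Applying B0's transfer function to that OUT value gives IN[B0] (row B0 above).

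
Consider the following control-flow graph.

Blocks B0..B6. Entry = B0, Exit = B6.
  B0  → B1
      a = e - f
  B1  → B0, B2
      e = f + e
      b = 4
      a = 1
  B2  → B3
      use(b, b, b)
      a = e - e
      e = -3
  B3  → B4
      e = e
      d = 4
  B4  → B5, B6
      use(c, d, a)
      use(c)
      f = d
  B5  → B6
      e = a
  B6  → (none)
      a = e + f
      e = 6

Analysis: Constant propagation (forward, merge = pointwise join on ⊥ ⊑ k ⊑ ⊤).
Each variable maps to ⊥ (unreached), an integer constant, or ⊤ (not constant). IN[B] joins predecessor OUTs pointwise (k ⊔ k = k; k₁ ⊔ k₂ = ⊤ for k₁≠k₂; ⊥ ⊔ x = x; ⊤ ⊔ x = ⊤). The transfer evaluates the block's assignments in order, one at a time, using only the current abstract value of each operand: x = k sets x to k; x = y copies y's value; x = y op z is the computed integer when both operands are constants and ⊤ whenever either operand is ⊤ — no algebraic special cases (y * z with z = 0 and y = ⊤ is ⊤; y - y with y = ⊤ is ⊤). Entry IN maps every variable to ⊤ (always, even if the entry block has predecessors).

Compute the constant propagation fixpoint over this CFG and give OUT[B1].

Fixpoint table:
  B0:  IN=(all ⊤)  OUT=(all ⊤)
  B1:  IN=(all ⊤)  OUT={a:1, b:4; rest ⊤}
  B2:  IN={a:1, b:4; rest ⊤}  OUT={b:4, e:-3; rest ⊤}
  B3:  IN={b:4, e:-3; rest ⊤}  OUT={b:4, d:4, e:-3; rest ⊤}
  B4:  IN={b:4, d:4, e:-3; rest ⊤}  OUT={b:4, d:4, e:-3, f:4; rest ⊤}
  B5:  IN={b:4, d:4, e:-3, f:4; rest ⊤}  OUT={b:4, d:4, f:4; rest ⊤}
  B6:  IN={b:4, d:4, f:4; rest ⊤}  OUT={b:4, d:4, e:6, f:4; rest ⊤}

Merge at B1: IN[B1] = OUT[B0] = {a: ⊤, b: ⊤, c: ⊤, d: ⊤, e: ⊤, f: ⊤}
Applying B1's transfer function to that IN value gives OUT[B1] (row B1 above).

Answer: {a: 1, b: 4, c: ⊤, d: ⊤, e: ⊤, f: ⊤}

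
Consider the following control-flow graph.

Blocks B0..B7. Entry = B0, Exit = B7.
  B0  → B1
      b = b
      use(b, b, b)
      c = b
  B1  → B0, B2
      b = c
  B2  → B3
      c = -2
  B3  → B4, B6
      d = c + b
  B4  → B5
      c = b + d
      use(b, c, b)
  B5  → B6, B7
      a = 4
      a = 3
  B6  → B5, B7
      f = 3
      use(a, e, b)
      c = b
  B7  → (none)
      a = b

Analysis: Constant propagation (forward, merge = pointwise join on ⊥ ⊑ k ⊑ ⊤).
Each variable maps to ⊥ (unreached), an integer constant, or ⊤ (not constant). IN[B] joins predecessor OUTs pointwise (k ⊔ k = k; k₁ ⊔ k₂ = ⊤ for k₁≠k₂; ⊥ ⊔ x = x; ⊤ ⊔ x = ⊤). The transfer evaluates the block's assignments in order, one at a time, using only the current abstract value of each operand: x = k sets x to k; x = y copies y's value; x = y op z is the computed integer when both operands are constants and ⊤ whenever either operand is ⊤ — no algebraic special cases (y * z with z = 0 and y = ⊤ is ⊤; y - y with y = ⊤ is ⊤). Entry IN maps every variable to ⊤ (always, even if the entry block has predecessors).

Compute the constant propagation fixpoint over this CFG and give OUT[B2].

Fixpoint table:
  B0:  IN=(all ⊤)  OUT=(all ⊤)
  B1:  IN=(all ⊤)  OUT=(all ⊤)
  B2:  IN=(all ⊤)  OUT={c:-2; rest ⊤}
  B3:  IN={c:-2; rest ⊤}  OUT={c:-2; rest ⊤}
  B4:  IN={c:-2; rest ⊤}  OUT=(all ⊤)
  B5:  IN=(all ⊤)  OUT={a:3; rest ⊤}
  B6:  IN=(all ⊤)  OUT={f:3; rest ⊤}
  B7:  IN=(all ⊤)  OUT=(all ⊤)

Merge at B2: IN[B2] = OUT[B1] = {a: ⊤, b: ⊤, c: ⊤, d: ⊤, e: ⊤, f: ⊤}
Applying B2's transfer function to that IN value gives OUT[B2] (row B2 above).

Answer: {a: ⊤, b: ⊤, c: -2, d: ⊤, e: ⊤, f: ⊤}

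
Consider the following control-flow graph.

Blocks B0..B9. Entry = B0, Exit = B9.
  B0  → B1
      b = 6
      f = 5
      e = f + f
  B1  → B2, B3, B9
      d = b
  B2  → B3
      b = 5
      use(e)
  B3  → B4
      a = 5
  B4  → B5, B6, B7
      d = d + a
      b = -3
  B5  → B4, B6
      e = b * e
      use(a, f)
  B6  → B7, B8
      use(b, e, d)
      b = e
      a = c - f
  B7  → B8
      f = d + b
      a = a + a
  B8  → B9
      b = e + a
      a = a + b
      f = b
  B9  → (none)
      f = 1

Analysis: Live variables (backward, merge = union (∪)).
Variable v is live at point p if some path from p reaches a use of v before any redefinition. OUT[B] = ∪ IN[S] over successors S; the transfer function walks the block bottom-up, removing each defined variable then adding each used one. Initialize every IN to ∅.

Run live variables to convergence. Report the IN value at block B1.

Answer: {b, c, e, f}

Derivation:
Fixpoint table:
  B0:   IN={c}   OUT={b, c, e, f}
  B1:   IN={b, c, e, f}   OUT={c, d, e, f}
  B2:   IN={c, d, e, f}   OUT={c, d, e, f}
  B3:   IN={c, d, e, f}   OUT={a, c, d, e, f}
  B4:   IN={a, c, d, e, f}   OUT={a, b, c, d, e, f}
  B5:   IN={a, b, c, d, e, f}   OUT={a, b, c, d, e, f}
  B6:   IN={b, c, d, e, f}   OUT={a, b, d, e}
  B7:   IN={a, b, d, e}   OUT={a, e}
  B8:   IN={a, e}   OUT={}
  B9:   IN={}   OUT={}

Merge at B1: OUT[B1] = IN[B2] ⊔ IN[B3] ⊔ IN[B9] = {c, d, e, f}
Applying B1's transfer function to that OUT value gives IN[B1] (row B1 above).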